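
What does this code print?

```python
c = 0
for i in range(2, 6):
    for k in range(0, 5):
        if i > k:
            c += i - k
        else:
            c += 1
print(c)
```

i=2,k=0: 2>0, c = 0+2 = 2
i=2,k=1: 2>1, c = 2+1 = 3
i=2,k=2: not 2>2, c = 3+1 = 4
i=2,k=3: not 2>3, c = 4+1 = 5
i=2,k=4: not 2>4, c = 5+1 = 6
i=3,k=0: 3>0, c = 6+3 = 9
i=3,k=1: 3>1, c = 9+2 = 11
i=3,k=2: 3>2, c = 11+1 = 12
i=3,k=3: not 3>3, c = 12+1 = 13
i=3,k=4: not 3>4, c = 13+1 = 14
i=4,k=0: 4>0, c = 14+4 = 18
i=4,k=1: 4>1, c = 18+3 = 21
i=4,k=2: 4>2, c = 21+2 = 23
i=4,k=3: 4>3, c = 23+1 = 24
i=4,k=4: not 4>4, c = 24+1 = 25
i=5,k=0: 5>0, c = 25+5 = 30
i=5,k=1: 5>1, c = 30+4 = 34
i=5,k=2: 5>2, c = 34+3 = 37
i=5,k=3: 5>3, c = 37+2 = 39
i=5,k=4: 5>4, c = 39+1 = 40

40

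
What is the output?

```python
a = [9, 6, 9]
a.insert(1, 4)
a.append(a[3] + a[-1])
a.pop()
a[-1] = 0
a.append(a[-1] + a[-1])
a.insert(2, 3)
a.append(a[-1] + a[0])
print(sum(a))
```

insert 4 at 1 → [9, 4, 6, 9]
append a[3]+a[-1] = 9+9 = 18 → [9, 4, 6, 9, 18]
pop() removes 18 → [9, 4, 6, 9]
a[-1] = 0 → [9, 4, 6, 0]
append a[-1]+a[-1] = 0+0 = 0 → [9, 4, 6, 0, 0]
insert 3 at 2 → [9, 4, 3, 6, 0, 0]
append a[-1]+a[0] = 0+9 = 9 → [9, 4, 3, 6, 0, 0, 9]
sum = 31

31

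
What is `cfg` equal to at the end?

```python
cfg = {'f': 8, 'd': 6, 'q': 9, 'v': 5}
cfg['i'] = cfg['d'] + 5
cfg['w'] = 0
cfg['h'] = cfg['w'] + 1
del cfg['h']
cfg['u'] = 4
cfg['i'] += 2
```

{'f': 8, 'd': 6, 'q': 9, 'v': 5, 'i': 13, 'w': 0, 'u': 4}

cfg['i'] = cfg['d']+5 = 11 → {'f': 8, 'd': 6, 'q': 9, 'v': 5, 'i': 11}
cfg['w'] = 0 → {'f': 8, 'd': 6, 'q': 9, 'v': 5, 'i': 11, 'w': 0}
cfg['h'] = cfg['w']+1 = 1 → {'f': 8, 'd': 6, 'q': 9, 'v': 5, 'i': 11, 'w': 0, 'h': 1}
del 'h' → {'f': 8, 'd': 6, 'q': 9, 'v': 5, 'i': 11, 'w': 0}
cfg['u'] = 4 → {'f': 8, 'd': 6, 'q': 9, 'v': 5, 'i': 11, 'w': 0, 'u': 4}
cfg['i'] = 11+2 = 13 → {'f': 8, 'd': 6, 'q': 9, 'v': 5, 'i': 13, 'w': 0, 'u': 4}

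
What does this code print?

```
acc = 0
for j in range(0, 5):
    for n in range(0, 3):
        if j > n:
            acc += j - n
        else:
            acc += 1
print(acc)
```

25

j=0,n=0: not 0>0, acc = 0+1 = 1
j=0,n=1: not 0>1, acc = 1+1 = 2
j=0,n=2: not 0>2, acc = 2+1 = 3
j=1,n=0: 1>0, acc = 3+1 = 4
j=1,n=1: not 1>1, acc = 4+1 = 5
j=1,n=2: not 1>2, acc = 5+1 = 6
j=2,n=0: 2>0, acc = 6+2 = 8
j=2,n=1: 2>1, acc = 8+1 = 9
j=2,n=2: not 2>2, acc = 9+1 = 10
j=3,n=0: 3>0, acc = 10+3 = 13
j=3,n=1: 3>1, acc = 13+2 = 15
j=3,n=2: 3>2, acc = 15+1 = 16
j=4,n=0: 4>0, acc = 16+4 = 20
j=4,n=1: 4>1, acc = 20+3 = 23
j=4,n=2: 4>2, acc = 23+2 = 25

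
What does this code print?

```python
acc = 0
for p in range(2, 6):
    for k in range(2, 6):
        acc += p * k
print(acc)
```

196

p=2,k=2: acc = 0+4 = 4
p=2,k=3: acc = 4+6 = 10
p=2,k=4: acc = 10+8 = 18
p=2,k=5: acc = 18+10 = 28
p=3,k=2: acc = 28+6 = 34
p=3,k=3: acc = 34+9 = 43
p=3,k=4: acc = 43+12 = 55
p=3,k=5: acc = 55+15 = 70
p=4,k=2: acc = 70+8 = 78
p=4,k=3: acc = 78+12 = 90
p=4,k=4: acc = 90+16 = 106
p=4,k=5: acc = 106+20 = 126
p=5,k=2: acc = 126+10 = 136
p=5,k=3: acc = 136+15 = 151
p=5,k=4: acc = 151+20 = 171
p=5,k=5: acc = 171+25 = 196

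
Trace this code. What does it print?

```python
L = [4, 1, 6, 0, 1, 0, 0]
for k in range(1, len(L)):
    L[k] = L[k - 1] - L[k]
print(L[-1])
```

k=1: L[1] = 4-1 = 3 → [4, 3, 6, 0, 1, 0, 0]
k=2: L[2] = 3-6 = -3 → [4, 3, -3, 0, 1, 0, 0]
k=3: L[3] = (-3)-0 = -3 → [4, 3, -3, -3, 1, 0, 0]
k=4: L[4] = (-3)-1 = -4 → [4, 3, -3, -3, -4, 0, 0]
k=5: L[5] = (-4)-0 = -4 → [4, 3, -3, -3, -4, -4, 0]
k=6: L[6] = (-4)-0 = -4 → [4, 3, -3, -3, -4, -4, -4]

-4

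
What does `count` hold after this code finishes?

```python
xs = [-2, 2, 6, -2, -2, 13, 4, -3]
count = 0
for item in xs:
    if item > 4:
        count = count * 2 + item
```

item=-2: not >4
item=2: not >4
item=6: >4, count = 0*2+6 = 6
item=-2: not >4
item=-2: not >4
item=13: >4, count = 6*2+13 = 25
item=4: not >4
item=-3: not >4

25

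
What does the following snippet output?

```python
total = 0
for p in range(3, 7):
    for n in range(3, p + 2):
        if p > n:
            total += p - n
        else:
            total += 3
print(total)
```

34

p=3,n=3: not 3>3, total = 0+3 = 3
p=3,n=4: not 3>4, total = 3+3 = 6
p=4,n=3: 4>3, total = 6+1 = 7
p=4,n=4: not 4>4, total = 7+3 = 10
p=4,n=5: not 4>5, total = 10+3 = 13
p=5,n=3: 5>3, total = 13+2 = 15
p=5,n=4: 5>4, total = 15+1 = 16
p=5,n=5: not 5>5, total = 16+3 = 19
p=5,n=6: not 5>6, total = 19+3 = 22
p=6,n=3: 6>3, total = 22+3 = 25
p=6,n=4: 6>4, total = 25+2 = 27
p=6,n=5: 6>5, total = 27+1 = 28
p=6,n=6: not 6>6, total = 28+3 = 31
p=6,n=7: not 6>7, total = 31+3 = 34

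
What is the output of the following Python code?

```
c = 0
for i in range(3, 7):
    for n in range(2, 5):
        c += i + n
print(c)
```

90

i=3,n=2: c = 0+5 = 5
i=3,n=3: c = 5+6 = 11
i=3,n=4: c = 11+7 = 18
i=4,n=2: c = 18+6 = 24
i=4,n=3: c = 24+7 = 31
i=4,n=4: c = 31+8 = 39
i=5,n=2: c = 39+7 = 46
i=5,n=3: c = 46+8 = 54
i=5,n=4: c = 54+9 = 63
i=6,n=2: c = 63+8 = 71
i=6,n=3: c = 71+9 = 80
i=6,n=4: c = 80+10 = 90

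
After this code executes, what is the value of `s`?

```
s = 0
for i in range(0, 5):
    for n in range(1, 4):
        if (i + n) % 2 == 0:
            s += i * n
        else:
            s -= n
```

12

i=0,n=1: odd sum, s = 0-1 = -1
i=0,n=2: even sum, s = (-1)+0 = -1
i=0,n=3: odd sum, s = (-1)-3 = -4
i=1,n=1: even sum, s = (-4)+1 = -3
i=1,n=2: odd sum, s = (-3)-2 = -5
i=1,n=3: even sum, s = (-5)+3 = -2
i=2,n=1: odd sum, s = (-2)-1 = -3
i=2,n=2: even sum, s = (-3)+4 = 1
i=2,n=3: odd sum, s = 1-3 = -2
i=3,n=1: even sum, s = (-2)+3 = 1
i=3,n=2: odd sum, s = 1-2 = -1
i=3,n=3: even sum, s = (-1)+9 = 8
i=4,n=1: odd sum, s = 8-1 = 7
i=4,n=2: even sum, s = 7+8 = 15
i=4,n=3: odd sum, s = 15-3 = 12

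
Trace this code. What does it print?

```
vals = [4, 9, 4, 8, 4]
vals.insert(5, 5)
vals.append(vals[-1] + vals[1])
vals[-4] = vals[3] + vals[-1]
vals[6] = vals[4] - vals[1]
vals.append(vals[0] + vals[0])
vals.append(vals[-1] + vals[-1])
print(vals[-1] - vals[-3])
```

21

insert 5 at 5 → [4, 9, 4, 8, 4, 5]
append vals[-1]+vals[1] = 5+9 = 14 → [4, 9, 4, 8, 4, 5, 14]
vals[-4] = vals[3]+vals[-1] = 8+14 = 22 → [4, 9, 4, 22, 4, 5, 14]
vals[6] = vals[4]-vals[1] = 4-9 = -5 → [4, 9, 4, 22, 4, 5, -5]
append vals[0]+vals[0] = 4+4 = 8 → [4, 9, 4, 22, 4, 5, -5, 8]
append vals[-1]+vals[-1] = 8+8 = 16 → [4, 9, 4, 22, 4, 5, -5, 8, 16]
vals[-1]-vals[-3] = 16-(-5) = 21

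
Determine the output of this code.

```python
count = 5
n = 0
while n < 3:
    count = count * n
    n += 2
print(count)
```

0

n=0: count = 5*0 = 0
n=2: count = 0*2 = 0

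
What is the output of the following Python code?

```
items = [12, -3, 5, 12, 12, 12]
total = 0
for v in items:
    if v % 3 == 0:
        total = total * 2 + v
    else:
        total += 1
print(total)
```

v=12: %3==0, total = 0*2+12 = 12
v=-3: %3==0, total = 12*2+(-3) = 21
v=5: not %3==0, total = 21+1 = 22
v=12: %3==0, total = 22*2+12 = 56
v=12: %3==0, total = 56*2+12 = 124
v=12: %3==0, total = 124*2+12 = 260

260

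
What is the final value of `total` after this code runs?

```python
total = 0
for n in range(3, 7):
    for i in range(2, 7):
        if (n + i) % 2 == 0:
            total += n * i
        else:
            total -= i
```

144

n=3,i=2: odd sum, total = 0-2 = -2
n=3,i=3: even sum, total = (-2)+9 = 7
n=3,i=4: odd sum, total = 7-4 = 3
n=3,i=5: even sum, total = 3+15 = 18
n=3,i=6: odd sum, total = 18-6 = 12
n=4,i=2: even sum, total = 12+8 = 20
n=4,i=3: odd sum, total = 20-3 = 17
n=4,i=4: even sum, total = 17+16 = 33
n=4,i=5: odd sum, total = 33-5 = 28
n=4,i=6: even sum, total = 28+24 = 52
n=5,i=2: odd sum, total = 52-2 = 50
n=5,i=3: even sum, total = 50+15 = 65
n=5,i=4: odd sum, total = 65-4 = 61
n=5,i=5: even sum, total = 61+25 = 86
n=5,i=6: odd sum, total = 86-6 = 80
n=6,i=2: even sum, total = 80+12 = 92
n=6,i=3: odd sum, total = 92-3 = 89
n=6,i=4: even sum, total = 89+24 = 113
n=6,i=5: odd sum, total = 113-5 = 108
n=6,i=6: even sum, total = 108+36 = 144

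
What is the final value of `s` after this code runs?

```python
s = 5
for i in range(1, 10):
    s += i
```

i=1: s = 5+1 = 6
i=2: s = 6+2 = 8
i=3: s = 8+3 = 11
i=4: s = 11+4 = 15
i=5: s = 15+5 = 20
i=6: s = 20+6 = 26
i=7: s = 26+7 = 33
i=8: s = 33+8 = 41
i=9: s = 41+9 = 50

50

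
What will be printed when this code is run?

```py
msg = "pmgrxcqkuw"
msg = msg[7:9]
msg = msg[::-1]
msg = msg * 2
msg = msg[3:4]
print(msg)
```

slice [7:9] → 'ku'
reverse → 'uk'
repeat ×2 → 'ukuk'
slice [3:4] → 'k'

k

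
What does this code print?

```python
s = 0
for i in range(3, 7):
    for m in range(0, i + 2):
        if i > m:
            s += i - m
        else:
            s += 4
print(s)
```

i=3,m=0: 3>0, s = 0+3 = 3
i=3,m=1: 3>1, s = 3+2 = 5
i=3,m=2: 3>2, s = 5+1 = 6
i=3,m=3: not 3>3, s = 6+4 = 10
i=3,m=4: not 3>4, s = 10+4 = 14
i=4,m=0: 4>0, s = 14+4 = 18
i=4,m=1: 4>1, s = 18+3 = 21
i=4,m=2: 4>2, s = 21+2 = 23
i=4,m=3: 4>3, s = 23+1 = 24
i=4,m=4: not 4>4, s = 24+4 = 28
i=4,m=5: not 4>5, s = 28+4 = 32
i=5,m=0: 5>0, s = 32+5 = 37
i=5,m=1: 5>1, s = 37+4 = 41
i=5,m=2: 5>2, s = 41+3 = 44
i=5,m=3: 5>3, s = 44+2 = 46
i=5,m=4: 5>4, s = 46+1 = 47
i=5,m=5: not 5>5, s = 47+4 = 51
i=5,m=6: not 5>6, s = 51+4 = 55
i=6,m=0: 6>0, s = 55+6 = 61
i=6,m=1: 6>1, s = 61+5 = 66
i=6,m=2: 6>2, s = 66+4 = 70
i=6,m=3: 6>3, s = 70+3 = 73
i=6,m=4: 6>4, s = 73+2 = 75
i=6,m=5: 6>5, s = 75+1 = 76
i=6,m=6: not 6>6, s = 76+4 = 80
i=6,m=7: not 6>7, s = 80+4 = 84

84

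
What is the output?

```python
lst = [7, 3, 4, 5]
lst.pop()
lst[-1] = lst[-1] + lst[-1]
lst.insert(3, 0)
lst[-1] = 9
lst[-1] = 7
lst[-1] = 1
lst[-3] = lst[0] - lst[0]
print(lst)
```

pop() removes 5 → [7, 3, 4]
lst[-1] = lst[-1]+lst[-1] = 4+4 = 8 → [7, 3, 8]
insert 0 at 3 → [7, 3, 8, 0]
lst[-1] = 9 → [7, 3, 8, 9]
lst[-1] = 7 → [7, 3, 8, 7]
lst[-1] = 1 → [7, 3, 8, 1]
lst[-3] = lst[0]-lst[0] = 7-7 = 0 → [7, 0, 8, 1]

[7, 0, 8, 1]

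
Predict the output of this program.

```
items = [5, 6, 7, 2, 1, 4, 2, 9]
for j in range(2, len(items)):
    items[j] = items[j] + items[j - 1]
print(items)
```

j=2: items[2] = 7+6 = 13 → [5, 6, 13, 2, 1, 4, 2, 9]
j=3: items[3] = 2+13 = 15 → [5, 6, 13, 15, 1, 4, 2, 9]
j=4: items[4] = 1+15 = 16 → [5, 6, 13, 15, 16, 4, 2, 9]
j=5: items[5] = 4+16 = 20 → [5, 6, 13, 15, 16, 20, 2, 9]
j=6: items[6] = 2+20 = 22 → [5, 6, 13, 15, 16, 20, 22, 9]
j=7: items[7] = 9+22 = 31 → [5, 6, 13, 15, 16, 20, 22, 31]

[5, 6, 13, 15, 16, 20, 22, 31]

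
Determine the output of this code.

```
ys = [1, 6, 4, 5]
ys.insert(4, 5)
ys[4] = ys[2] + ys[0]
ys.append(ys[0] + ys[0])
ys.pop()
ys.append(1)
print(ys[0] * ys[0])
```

insert 5 at 4 → [1, 6, 4, 5, 5]
ys[4] = ys[2]+ys[0] = 4+1 = 5 → [1, 6, 4, 5, 5]
append ys[0]+ys[0] = 1+1 = 2 → [1, 6, 4, 5, 5, 2]
pop() removes 2 → [1, 6, 4, 5, 5]
append 1 → [1, 6, 4, 5, 5, 1]
ys[0]*ys[0] = 1*1 = 1

1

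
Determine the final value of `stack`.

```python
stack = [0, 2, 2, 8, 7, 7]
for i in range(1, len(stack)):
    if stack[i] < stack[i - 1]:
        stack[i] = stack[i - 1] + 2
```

i=1: 2>=0, unchanged → [0, 2, 2, 8, 7, 7]
i=2: 2>=2, unchanged → [0, 2, 2, 8, 7, 7]
i=3: 8>=2, unchanged → [0, 2, 2, 8, 7, 7]
i=4: 7<8, stack[4] = 8+2 = 10 → [0, 2, 2, 8, 10, 7]
i=5: 7<10, stack[5] = 10+2 = 12 → [0, 2, 2, 8, 10, 12]

[0, 2, 2, 8, 10, 12]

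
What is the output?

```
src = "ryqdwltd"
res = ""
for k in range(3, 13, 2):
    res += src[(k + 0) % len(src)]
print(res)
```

k=3: add src[3]='d' → 'd'
k=5: add src[5]='l' → 'dl'
k=7: add src[7]='d' → 'dld'
k=9: add src[1]='y' → 'dldy'
k=11: add src[3]='d' → 'dldyd'

dldyd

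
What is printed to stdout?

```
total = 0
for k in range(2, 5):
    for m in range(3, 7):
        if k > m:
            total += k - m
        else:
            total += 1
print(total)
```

k=2,m=3: not 2>3, total = 0+1 = 1
k=2,m=4: not 2>4, total = 1+1 = 2
k=2,m=5: not 2>5, total = 2+1 = 3
k=2,m=6: not 2>6, total = 3+1 = 4
k=3,m=3: not 3>3, total = 4+1 = 5
k=3,m=4: not 3>4, total = 5+1 = 6
k=3,m=5: not 3>5, total = 6+1 = 7
k=3,m=6: not 3>6, total = 7+1 = 8
k=4,m=3: 4>3, total = 8+1 = 9
k=4,m=4: not 4>4, total = 9+1 = 10
k=4,m=5: not 4>5, total = 10+1 = 11
k=4,m=6: not 4>6, total = 11+1 = 12

12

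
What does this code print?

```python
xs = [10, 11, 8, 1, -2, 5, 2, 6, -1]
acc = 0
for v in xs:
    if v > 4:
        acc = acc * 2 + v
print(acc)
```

296

v=10: >4, acc = 0*2+10 = 10
v=11: >4, acc = 10*2+11 = 31
v=8: >4, acc = 31*2+8 = 70
v=1: not >4
v=-2: not >4
v=5: >4, acc = 70*2+5 = 145
v=2: not >4
v=6: >4, acc = 145*2+6 = 296
v=-1: not >4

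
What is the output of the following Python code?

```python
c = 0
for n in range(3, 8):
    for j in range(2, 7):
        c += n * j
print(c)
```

n=3,j=2: c = 0+6 = 6
n=3,j=3: c = 6+9 = 15
n=3,j=4: c = 15+12 = 27
n=3,j=5: c = 27+15 = 42
n=3,j=6: c = 42+18 = 60
n=4,j=2: c = 60+8 = 68
n=4,j=3: c = 68+12 = 80
n=4,j=4: c = 80+16 = 96
n=4,j=5: c = 96+20 = 116
n=4,j=6: c = 116+24 = 140
n=5,j=2: c = 140+10 = 150
n=5,j=3: c = 150+15 = 165
n=5,j=4: c = 165+20 = 185
n=5,j=5: c = 185+25 = 210
n=5,j=6: c = 210+30 = 240
n=6,j=2: c = 240+12 = 252
n=6,j=3: c = 252+18 = 270
n=6,j=4: c = 270+24 = 294
n=6,j=5: c = 294+30 = 324
n=6,j=6: c = 324+36 = 360
n=7,j=2: c = 360+14 = 374
n=7,j=3: c = 374+21 = 395
n=7,j=4: c = 395+28 = 423
n=7,j=5: c = 423+35 = 458
n=7,j=6: c = 458+42 = 500

500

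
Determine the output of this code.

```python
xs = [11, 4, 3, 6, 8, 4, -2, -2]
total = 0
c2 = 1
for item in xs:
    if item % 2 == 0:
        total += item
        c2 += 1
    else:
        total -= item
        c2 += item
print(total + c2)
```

item=11: not even, total = 0-11 = -11; c2=12
item=4: even, total = (-11)+4 = -7; c2=13
item=3: not even, total = (-7)-3 = -10; c2=16
item=6: even, total = (-10)+6 = -4; c2=17
item=8: even, total = (-4)+8 = 4; c2=18
item=4: even, total = 4+4 = 8; c2=19
item=-2: even, total = 8+(-2) = 6; c2=20
item=-2: even, total = 6+(-2) = 4; c2=21
total+c2 = 4+21 = 25

25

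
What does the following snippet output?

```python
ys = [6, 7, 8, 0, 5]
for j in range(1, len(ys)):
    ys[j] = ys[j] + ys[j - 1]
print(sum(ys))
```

87

j=1: ys[1] = 7+6 = 13 → [6, 13, 8, 0, 5]
j=2: ys[2] = 8+13 = 21 → [6, 13, 21, 0, 5]
j=3: ys[3] = 0+21 = 21 → [6, 13, 21, 21, 5]
j=4: ys[4] = 5+21 = 26 → [6, 13, 21, 21, 26]
sum = 87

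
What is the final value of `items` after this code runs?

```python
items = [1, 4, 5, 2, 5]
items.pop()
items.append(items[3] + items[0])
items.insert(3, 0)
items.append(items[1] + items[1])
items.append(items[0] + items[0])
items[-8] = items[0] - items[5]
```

[-2, 4, 5, 0, 2, 3, 8, 2]

pop() removes 5 → [1, 4, 5, 2]
append items[3]+items[0] = 2+1 = 3 → [1, 4, 5, 2, 3]
insert 0 at 3 → [1, 4, 5, 0, 2, 3]
append items[1]+items[1] = 4+4 = 8 → [1, 4, 5, 0, 2, 3, 8]
append items[0]+items[0] = 1+1 = 2 → [1, 4, 5, 0, 2, 3, 8, 2]
items[-8] = items[0]-items[5] = 1-3 = -2 → [-2, 4, 5, 0, 2, 3, 8, 2]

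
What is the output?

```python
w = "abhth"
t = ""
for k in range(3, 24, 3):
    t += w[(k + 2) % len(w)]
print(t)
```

k=3: add w[0]='a' → 'a'
k=6: add w[3]='t' → 'at'
k=9: add w[1]='b' → 'atb'
k=12: add w[4]='h' → 'atbh'
k=15: add w[2]='h' → 'atbhh'
k=18: add w[0]='a' → 'atbhha'
k=21: add w[3]='t' → 'atbhhat'

atbhhat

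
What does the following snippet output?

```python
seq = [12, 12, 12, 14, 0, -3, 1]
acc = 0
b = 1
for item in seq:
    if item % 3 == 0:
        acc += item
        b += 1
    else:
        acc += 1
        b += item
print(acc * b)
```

735

item=12: %3==0, acc = 0+12 = 12; b=2
item=12: %3==0, acc = 12+12 = 24; b=3
item=12: %3==0, acc = 24+12 = 36; b=4
item=14: not %3==0, acc = 36+1 = 37; b=18
item=0: %3==0, acc = 37+0 = 37; b=19
item=-3: %3==0, acc = 37+(-3) = 34; b=20
item=1: not %3==0, acc = 34+1 = 35; b=21
acc*b = 35*21 = 735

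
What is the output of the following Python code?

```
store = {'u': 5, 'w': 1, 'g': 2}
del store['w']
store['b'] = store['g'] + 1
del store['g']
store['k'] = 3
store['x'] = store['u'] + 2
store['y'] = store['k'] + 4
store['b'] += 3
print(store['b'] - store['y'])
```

-1

del 'w' → {'u': 5, 'g': 2}
store['b'] = store['g']+1 = 3 → {'u': 5, 'g': 2, 'b': 3}
del 'g' → {'u': 5, 'b': 3}
store['k'] = 3 → {'u': 5, 'b': 3, 'k': 3}
store['x'] = store['u']+2 = 7 → {'u': 5, 'b': 3, 'k': 3, 'x': 7}
store['y'] = store['k']+4 = 7 → {'u': 5, 'b': 3, 'k': 3, 'x': 7, 'y': 7}
store['b'] = 3+3 = 6 → {'u': 5, 'b': 6, 'k': 3, 'x': 7, 'y': 7}
store['b']-store['y'] = 6-7 = -1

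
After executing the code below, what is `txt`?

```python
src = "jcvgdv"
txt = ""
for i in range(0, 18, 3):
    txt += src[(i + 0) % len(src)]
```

'jgjgjg'

i=0: add src[0]='j' → 'j'
i=3: add src[3]='g' → 'jg'
i=6: add src[0]='j' → 'jgj'
i=9: add src[3]='g' → 'jgjg'
i=12: add src[0]='j' → 'jgjgj'
i=15: add src[3]='g' → 'jgjgjg'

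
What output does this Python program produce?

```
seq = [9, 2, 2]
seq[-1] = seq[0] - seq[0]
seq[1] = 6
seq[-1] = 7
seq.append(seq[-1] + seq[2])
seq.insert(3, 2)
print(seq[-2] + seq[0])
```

11

seq[-1] = seq[0]-seq[0] = 9-9 = 0 → [9, 2, 0]
seq[1] = 6 → [9, 6, 0]
seq[-1] = 7 → [9, 6, 7]
append seq[-1]+seq[2] = 7+7 = 14 → [9, 6, 7, 14]
insert 2 at 3 → [9, 6, 7, 2, 14]
seq[-2]+seq[0] = 2+9 = 11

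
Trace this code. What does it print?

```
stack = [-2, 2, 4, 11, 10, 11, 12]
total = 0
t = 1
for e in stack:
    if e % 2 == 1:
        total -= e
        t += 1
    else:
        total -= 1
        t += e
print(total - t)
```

e=-2: not odd, total = 0-1 = -1; t=-1
e=2: not odd, total = (-1)-1 = -2; t=1
e=4: not odd, total = (-2)-1 = -3; t=5
e=11: odd, total = (-3)-11 = -14; t=6
e=10: not odd, total = (-14)-1 = -15; t=16
e=11: odd, total = (-15)-11 = -26; t=17
e=12: not odd, total = (-26)-1 = -27; t=29
total-t = (-27)-29 = -56

-56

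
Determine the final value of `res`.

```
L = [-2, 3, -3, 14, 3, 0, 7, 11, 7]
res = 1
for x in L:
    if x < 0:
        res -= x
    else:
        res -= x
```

x=-2: <0, res = 1-(-2) = 3
x=3: not <0, res = 3-3 = 0
x=-3: <0, res = 0-(-3) = 3
x=14: not <0, res = 3-14 = -11
x=3: not <0, res = (-11)-3 = -14
x=0: not <0, res = (-14)-0 = -14
x=7: not <0, res = (-14)-7 = -21
x=11: not <0, res = (-21)-11 = -32
x=7: not <0, res = (-32)-7 = -39

-39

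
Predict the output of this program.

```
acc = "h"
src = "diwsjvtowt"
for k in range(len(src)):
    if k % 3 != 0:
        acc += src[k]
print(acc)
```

k=0: skip
k=1: add 'i' → 'hi'
k=2: add 'w' → 'hiw'
k=3: skip
k=4: add 'j' → 'hiwj'
k=5: add 'v' → 'hiwjv'
k=6: skip
k=7: add 'o' → 'hiwjvo'
k=8: add 'w' → 'hiwjvow'
k=9: skip

hiwjvow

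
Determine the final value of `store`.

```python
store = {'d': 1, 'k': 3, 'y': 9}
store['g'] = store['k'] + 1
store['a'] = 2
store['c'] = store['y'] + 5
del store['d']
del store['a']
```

store['g'] = store['k']+1 = 4 → {'d': 1, 'k': 3, 'y': 9, 'g': 4}
store['a'] = 2 → {'d': 1, 'k': 3, 'y': 9, 'g': 4, 'a': 2}
store['c'] = store['y']+5 = 14 → {'d': 1, 'k': 3, 'y': 9, 'g': 4, 'a': 2, 'c': 14}
del 'd' → {'k': 3, 'y': 9, 'g': 4, 'a': 2, 'c': 14}
del 'a' → {'k': 3, 'y': 9, 'g': 4, 'c': 14}

{'k': 3, 'y': 9, 'g': 4, 'c': 14}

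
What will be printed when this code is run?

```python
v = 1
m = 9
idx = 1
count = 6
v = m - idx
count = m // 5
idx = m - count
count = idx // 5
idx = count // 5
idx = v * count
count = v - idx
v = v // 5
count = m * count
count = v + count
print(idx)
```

8

v = 9-1 = 8
count = 9//5 = 1
idx = 9-1 = 8
count = 8//5 = 1
idx = 1//5 = 0
idx = 8*1 = 8
count = 8-8 = 0
v = 8//5 = 1
count = 9*0 = 0
count = 1+0 = 1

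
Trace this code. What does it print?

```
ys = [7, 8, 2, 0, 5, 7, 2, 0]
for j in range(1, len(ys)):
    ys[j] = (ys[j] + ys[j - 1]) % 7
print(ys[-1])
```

3

j=1: ys[1] = (8+7)%7 = 1 → [7, 1, 2, 0, 5, 7, 2, 0]
j=2: ys[2] = (2+1)%7 = 3 → [7, 1, 3, 0, 5, 7, 2, 0]
j=3: ys[3] = (0+3)%7 = 3 → [7, 1, 3, 3, 5, 7, 2, 0]
j=4: ys[4] = (5+3)%7 = 1 → [7, 1, 3, 3, 1, 7, 2, 0]
j=5: ys[5] = (7+1)%7 = 1 → [7, 1, 3, 3, 1, 1, 2, 0]
j=6: ys[6] = (2+1)%7 = 3 → [7, 1, 3, 3, 1, 1, 3, 0]
j=7: ys[7] = (0+3)%7 = 3 → [7, 1, 3, 3, 1, 1, 3, 3]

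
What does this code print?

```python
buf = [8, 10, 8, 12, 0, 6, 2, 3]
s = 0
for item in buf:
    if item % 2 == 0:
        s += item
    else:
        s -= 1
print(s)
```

45

item=8: even, s = 0+8 = 8
item=10: even, s = 8+10 = 18
item=8: even, s = 18+8 = 26
item=12: even, s = 26+12 = 38
item=0: even, s = 38+0 = 38
item=6: even, s = 38+6 = 44
item=2: even, s = 44+2 = 46
item=3: not even, s = 46-1 = 45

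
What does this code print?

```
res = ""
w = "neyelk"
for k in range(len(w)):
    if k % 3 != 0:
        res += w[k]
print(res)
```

k=0: skip
k=1: add 'e' → 'e'
k=2: add 'y' → 'ey'
k=3: skip
k=4: add 'l' → 'eyl'
k=5: add 'k' → 'eylk'

eylk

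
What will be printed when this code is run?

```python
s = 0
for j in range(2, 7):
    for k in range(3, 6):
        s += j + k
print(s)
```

j=2,k=3: s = 0+5 = 5
j=2,k=4: s = 5+6 = 11
j=2,k=5: s = 11+7 = 18
j=3,k=3: s = 18+6 = 24
j=3,k=4: s = 24+7 = 31
j=3,k=5: s = 31+8 = 39
j=4,k=3: s = 39+7 = 46
j=4,k=4: s = 46+8 = 54
j=4,k=5: s = 54+9 = 63
j=5,k=3: s = 63+8 = 71
j=5,k=4: s = 71+9 = 80
j=5,k=5: s = 80+10 = 90
j=6,k=3: s = 90+9 = 99
j=6,k=4: s = 99+10 = 109
j=6,k=5: s = 109+11 = 120

120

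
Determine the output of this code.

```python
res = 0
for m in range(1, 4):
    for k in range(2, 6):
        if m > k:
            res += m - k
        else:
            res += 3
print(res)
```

34

m=1,k=2: not 1>2, res = 0+3 = 3
m=1,k=3: not 1>3, res = 3+3 = 6
m=1,k=4: not 1>4, res = 6+3 = 9
m=1,k=5: not 1>5, res = 9+3 = 12
m=2,k=2: not 2>2, res = 12+3 = 15
m=2,k=3: not 2>3, res = 15+3 = 18
m=2,k=4: not 2>4, res = 18+3 = 21
m=2,k=5: not 2>5, res = 21+3 = 24
m=3,k=2: 3>2, res = 24+1 = 25
m=3,k=3: not 3>3, res = 25+3 = 28
m=3,k=4: not 3>4, res = 28+3 = 31
m=3,k=5: not 3>5, res = 31+3 = 34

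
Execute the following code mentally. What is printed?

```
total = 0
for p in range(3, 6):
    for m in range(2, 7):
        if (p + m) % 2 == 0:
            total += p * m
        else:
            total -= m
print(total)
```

p=3,m=2: odd sum, total = 0-2 = -2
p=3,m=3: even sum, total = (-2)+9 = 7
p=3,m=4: odd sum, total = 7-4 = 3
p=3,m=5: even sum, total = 3+15 = 18
p=3,m=6: odd sum, total = 18-6 = 12
p=4,m=2: even sum, total = 12+8 = 20
p=4,m=3: odd sum, total = 20-3 = 17
p=4,m=4: even sum, total = 17+16 = 33
p=4,m=5: odd sum, total = 33-5 = 28
p=4,m=6: even sum, total = 28+24 = 52
p=5,m=2: odd sum, total = 52-2 = 50
p=5,m=3: even sum, total = 50+15 = 65
p=5,m=4: odd sum, total = 65-4 = 61
p=5,m=5: even sum, total = 61+25 = 86
p=5,m=6: odd sum, total = 86-6 = 80

80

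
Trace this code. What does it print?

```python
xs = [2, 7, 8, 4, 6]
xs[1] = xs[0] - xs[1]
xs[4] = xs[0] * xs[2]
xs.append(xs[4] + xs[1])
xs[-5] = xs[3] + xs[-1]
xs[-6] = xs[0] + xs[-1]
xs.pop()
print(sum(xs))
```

56

xs[1] = xs[0]-xs[1] = 2-7 = -5 → [2, -5, 8, 4, 6]
xs[4] = xs[0]*xs[2] = 2*8 = 16 → [2, -5, 8, 4, 16]
append xs[4]+xs[1] = 16+(-5) = 11 → [2, -5, 8, 4, 16, 11]
xs[-5] = xs[3]+xs[-1] = 4+11 = 15 → [2, 15, 8, 4, 16, 11]
xs[-6] = xs[0]+xs[-1] = 2+11 = 13 → [13, 15, 8, 4, 16, 11]
pop() removes 11 → [13, 15, 8, 4, 16]
sum = 56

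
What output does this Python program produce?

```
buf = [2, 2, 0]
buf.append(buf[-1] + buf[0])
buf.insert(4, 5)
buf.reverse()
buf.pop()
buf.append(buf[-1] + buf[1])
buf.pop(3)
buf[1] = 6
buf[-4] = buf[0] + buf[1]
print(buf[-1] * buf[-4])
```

44

append buf[-1]+buf[0] = 0+2 = 2 → [2, 2, 0, 2]
insert 5 at 4 → [2, 2, 0, 2, 5]
reverse → [5, 2, 0, 2, 2]
pop() removes 2 → [5, 2, 0, 2]
append buf[-1]+buf[1] = 2+2 = 4 → [5, 2, 0, 2, 4]
pop(3) removes 2 → [5, 2, 0, 4]
buf[1] = 6 → [5, 6, 0, 4]
buf[-4] = buf[0]+buf[1] = 5+6 = 11 → [11, 6, 0, 4]
buf[-1]*buf[-4] = 4*11 = 44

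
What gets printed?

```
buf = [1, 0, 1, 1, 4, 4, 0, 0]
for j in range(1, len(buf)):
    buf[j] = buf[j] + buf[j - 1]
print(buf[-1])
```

11

j=1: buf[1] = 0+1 = 1 → [1, 1, 1, 1, 4, 4, 0, 0]
j=2: buf[2] = 1+1 = 2 → [1, 1, 2, 1, 4, 4, 0, 0]
j=3: buf[3] = 1+2 = 3 → [1, 1, 2, 3, 4, 4, 0, 0]
j=4: buf[4] = 4+3 = 7 → [1, 1, 2, 3, 7, 4, 0, 0]
j=5: buf[5] = 4+7 = 11 → [1, 1, 2, 3, 7, 11, 0, 0]
j=6: buf[6] = 0+11 = 11 → [1, 1, 2, 3, 7, 11, 11, 0]
j=7: buf[7] = 0+11 = 11 → [1, 1, 2, 3, 7, 11, 11, 11]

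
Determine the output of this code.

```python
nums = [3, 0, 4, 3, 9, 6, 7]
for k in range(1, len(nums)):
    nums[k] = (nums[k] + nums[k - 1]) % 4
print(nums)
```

[3, 3, 3, 2, 3, 1, 0]

k=1: nums[1] = (0+3)%4 = 3 → [3, 3, 4, 3, 9, 6, 7]
k=2: nums[2] = (4+3)%4 = 3 → [3, 3, 3, 3, 9, 6, 7]
k=3: nums[3] = (3+3)%4 = 2 → [3, 3, 3, 2, 9, 6, 7]
k=4: nums[4] = (9+2)%4 = 3 → [3, 3, 3, 2, 3, 6, 7]
k=5: nums[5] = (6+3)%4 = 1 → [3, 3, 3, 2, 3, 1, 7]
k=6: nums[6] = (7+1)%4 = 0 → [3, 3, 3, 2, 3, 1, 0]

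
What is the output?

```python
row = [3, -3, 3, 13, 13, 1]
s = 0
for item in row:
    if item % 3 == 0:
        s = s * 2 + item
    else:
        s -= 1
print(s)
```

item=3: %3==0, s = 0*2+3 = 3
item=-3: %3==0, s = 3*2+(-3) = 3
item=3: %3==0, s = 3*2+3 = 9
item=13: not %3==0, s = 9-1 = 8
item=13: not %3==0, s = 8-1 = 7
item=1: not %3==0, s = 7-1 = 6

6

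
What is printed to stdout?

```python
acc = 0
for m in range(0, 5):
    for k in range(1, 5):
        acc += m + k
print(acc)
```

m=0,k=1: acc = 0+1 = 1
m=0,k=2: acc = 1+2 = 3
m=0,k=3: acc = 3+3 = 6
m=0,k=4: acc = 6+4 = 10
m=1,k=1: acc = 10+2 = 12
m=1,k=2: acc = 12+3 = 15
m=1,k=3: acc = 15+4 = 19
m=1,k=4: acc = 19+5 = 24
m=2,k=1: acc = 24+3 = 27
m=2,k=2: acc = 27+4 = 31
m=2,k=3: acc = 31+5 = 36
m=2,k=4: acc = 36+6 = 42
m=3,k=1: acc = 42+4 = 46
m=3,k=2: acc = 46+5 = 51
m=3,k=3: acc = 51+6 = 57
m=3,k=4: acc = 57+7 = 64
m=4,k=1: acc = 64+5 = 69
m=4,k=2: acc = 69+6 = 75
m=4,k=3: acc = 75+7 = 82
m=4,k=4: acc = 82+8 = 90

90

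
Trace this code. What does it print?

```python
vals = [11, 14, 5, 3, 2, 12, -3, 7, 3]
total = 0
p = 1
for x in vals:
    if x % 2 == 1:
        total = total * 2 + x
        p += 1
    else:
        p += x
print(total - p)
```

x=11: odd, total = 0*2+11 = 11; p=2
x=14: not odd; p=16
x=5: odd, total = 11*2+5 = 27; p=17
x=3: odd, total = 27*2+3 = 57; p=18
x=2: not odd; p=20
x=12: not odd; p=32
x=-3: odd, total = 57*2+(-3) = 111; p=33
x=7: odd, total = 111*2+7 = 229; p=34
x=3: odd, total = 229*2+3 = 461; p=35
total-p = 461-35 = 426

426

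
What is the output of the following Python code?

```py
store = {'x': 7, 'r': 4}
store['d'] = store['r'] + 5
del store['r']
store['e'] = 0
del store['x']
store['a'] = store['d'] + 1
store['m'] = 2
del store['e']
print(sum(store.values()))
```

21

store['d'] = store['r']+5 = 9 → {'x': 7, 'r': 4, 'd': 9}
del 'r' → {'x': 7, 'd': 9}
store['e'] = 0 → {'x': 7, 'd': 9, 'e': 0}
del 'x' → {'d': 9, 'e': 0}
store['a'] = store['d']+1 = 10 → {'d': 9, 'e': 0, 'a': 10}
store['m'] = 2 → {'d': 9, 'e': 0, 'a': 10, 'm': 2}
del 'e' → {'d': 9, 'a': 10, 'm': 2}
sum of values = 21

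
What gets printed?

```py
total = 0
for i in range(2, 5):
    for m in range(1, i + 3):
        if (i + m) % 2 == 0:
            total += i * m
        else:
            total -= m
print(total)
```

i=2,m=1: odd sum, total = 0-1 = -1
i=2,m=2: even sum, total = (-1)+4 = 3
i=2,m=3: odd sum, total = 3-3 = 0
i=2,m=4: even sum, total = 0+8 = 8
i=3,m=1: even sum, total = 8+3 = 11
i=3,m=2: odd sum, total = 11-2 = 9
i=3,m=3: even sum, total = 9+9 = 18
i=3,m=4: odd sum, total = 18-4 = 14
i=3,m=5: even sum, total = 14+15 = 29
i=4,m=1: odd sum, total = 29-1 = 28
i=4,m=2: even sum, total = 28+8 = 36
i=4,m=3: odd sum, total = 36-3 = 33
i=4,m=4: even sum, total = 33+16 = 49
i=4,m=5: odd sum, total = 49-5 = 44
i=4,m=6: even sum, total = 44+24 = 68

68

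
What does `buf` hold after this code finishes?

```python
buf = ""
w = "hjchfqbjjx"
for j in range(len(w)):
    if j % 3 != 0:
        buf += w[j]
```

j=0: skip
j=1: add 'j' → 'j'
j=2: add 'c' → 'jc'
j=3: skip
j=4: add 'f' → 'jcf'
j=5: add 'q' → 'jcfq'
j=6: skip
j=7: add 'j' → 'jcfqj'
j=8: add 'j' → 'jcfqjj'
j=9: skip

'jcfqjj'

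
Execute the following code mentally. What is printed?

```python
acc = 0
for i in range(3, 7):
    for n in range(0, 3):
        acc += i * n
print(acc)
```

i=3,n=0: acc = 0+0 = 0
i=3,n=1: acc = 0+3 = 3
i=3,n=2: acc = 3+6 = 9
i=4,n=0: acc = 9+0 = 9
i=4,n=1: acc = 9+4 = 13
i=4,n=2: acc = 13+8 = 21
i=5,n=0: acc = 21+0 = 21
i=5,n=1: acc = 21+5 = 26
i=5,n=2: acc = 26+10 = 36
i=6,n=0: acc = 36+0 = 36
i=6,n=1: acc = 36+6 = 42
i=6,n=2: acc = 42+12 = 54

54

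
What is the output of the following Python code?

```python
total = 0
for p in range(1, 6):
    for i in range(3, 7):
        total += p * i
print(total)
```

p=1,i=3: total = 0+3 = 3
p=1,i=4: total = 3+4 = 7
p=1,i=5: total = 7+5 = 12
p=1,i=6: total = 12+6 = 18
p=2,i=3: total = 18+6 = 24
p=2,i=4: total = 24+8 = 32
p=2,i=5: total = 32+10 = 42
p=2,i=6: total = 42+12 = 54
p=3,i=3: total = 54+9 = 63
p=3,i=4: total = 63+12 = 75
p=3,i=5: total = 75+15 = 90
p=3,i=6: total = 90+18 = 108
p=4,i=3: total = 108+12 = 120
p=4,i=4: total = 120+16 = 136
p=4,i=5: total = 136+20 = 156
p=4,i=6: total = 156+24 = 180
p=5,i=3: total = 180+15 = 195
p=5,i=4: total = 195+20 = 215
p=5,i=5: total = 215+25 = 240
p=5,i=6: total = 240+30 = 270

270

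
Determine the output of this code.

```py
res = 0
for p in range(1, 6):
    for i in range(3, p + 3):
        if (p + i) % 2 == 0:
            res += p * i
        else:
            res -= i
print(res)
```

125

p=1,i=3: even sum, res = 0+3 = 3
p=2,i=3: odd sum, res = 3-3 = 0
p=2,i=4: even sum, res = 0+8 = 8
p=3,i=3: even sum, res = 8+9 = 17
p=3,i=4: odd sum, res = 17-4 = 13
p=3,i=5: even sum, res = 13+15 = 28
p=4,i=3: odd sum, res = 28-3 = 25
p=4,i=4: even sum, res = 25+16 = 41
p=4,i=5: odd sum, res = 41-5 = 36
p=4,i=6: even sum, res = 36+24 = 60
p=5,i=3: even sum, res = 60+15 = 75
p=5,i=4: odd sum, res = 75-4 = 71
p=5,i=5: even sum, res = 71+25 = 96
p=5,i=6: odd sum, res = 96-6 = 90
p=5,i=7: even sum, res = 90+35 = 125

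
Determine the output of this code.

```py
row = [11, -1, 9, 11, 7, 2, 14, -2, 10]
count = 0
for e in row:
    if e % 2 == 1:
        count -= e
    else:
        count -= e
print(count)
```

-61

e=11: odd, count = 0-11 = -11
e=-1: odd, count = (-11)-(-1) = -10
e=9: odd, count = (-10)-9 = -19
e=11: odd, count = (-19)-11 = -30
e=7: odd, count = (-30)-7 = -37
e=2: not odd, count = (-37)-2 = -39
e=14: not odd, count = (-39)-14 = -53
e=-2: not odd, count = (-53)-(-2) = -51
e=10: not odd, count = (-51)-10 = -61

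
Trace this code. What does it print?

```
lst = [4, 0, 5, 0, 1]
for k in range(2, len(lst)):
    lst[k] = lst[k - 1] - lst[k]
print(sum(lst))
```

k=2: lst[2] = 0-5 = -5 → [4, 0, -5, 0, 1]
k=3: lst[3] = (-5)-0 = -5 → [4, 0, -5, -5, 1]
k=4: lst[4] = (-5)-1 = -6 → [4, 0, -5, -5, -6]
sum = -12

-12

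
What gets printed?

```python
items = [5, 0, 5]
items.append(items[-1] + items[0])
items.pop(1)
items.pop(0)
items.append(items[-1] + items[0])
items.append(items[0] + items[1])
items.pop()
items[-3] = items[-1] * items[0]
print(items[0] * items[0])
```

5625

append items[-1]+items[0] = 5+5 = 10 → [5, 0, 5, 10]
pop(1) removes 0 → [5, 5, 10]
pop(0) removes 5 → [5, 10]
append items[-1]+items[0] = 10+5 = 15 → [5, 10, 15]
append items[0]+items[1] = 5+10 = 15 → [5, 10, 15, 15]
pop() removes 15 → [5, 10, 15]
items[-3] = items[-1]*items[0] = 15*5 = 75 → [75, 10, 15]
items[0]*items[0] = 75*75 = 5625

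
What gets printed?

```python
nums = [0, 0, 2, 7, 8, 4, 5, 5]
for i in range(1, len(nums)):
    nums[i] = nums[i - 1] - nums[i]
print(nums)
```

i=1: nums[1] = 0-0 = 0 → [0, 0, 2, 7, 8, 4, 5, 5]
i=2: nums[2] = 0-2 = -2 → [0, 0, -2, 7, 8, 4, 5, 5]
i=3: nums[3] = (-2)-7 = -9 → [0, 0, -2, -9, 8, 4, 5, 5]
i=4: nums[4] = (-9)-8 = -17 → [0, 0, -2, -9, -17, 4, 5, 5]
i=5: nums[5] = (-17)-4 = -21 → [0, 0, -2, -9, -17, -21, 5, 5]
i=6: nums[6] = (-21)-5 = -26 → [0, 0, -2, -9, -17, -21, -26, 5]
i=7: nums[7] = (-26)-5 = -31 → [0, 0, -2, -9, -17, -21, -26, -31]

[0, 0, -2, -9, -17, -21, -26, -31]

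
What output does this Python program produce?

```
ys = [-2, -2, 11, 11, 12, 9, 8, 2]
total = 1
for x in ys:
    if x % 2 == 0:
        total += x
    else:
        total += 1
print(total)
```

x=-2: even, total = 1+(-2) = -1
x=-2: even, total = (-1)+(-2) = -3
x=11: not even, total = (-3)+1 = -2
x=11: not even, total = (-2)+1 = -1
x=12: even, total = (-1)+12 = 11
x=9: not even, total = 11+1 = 12
x=8: even, total = 12+8 = 20
x=2: even, total = 20+2 = 22

22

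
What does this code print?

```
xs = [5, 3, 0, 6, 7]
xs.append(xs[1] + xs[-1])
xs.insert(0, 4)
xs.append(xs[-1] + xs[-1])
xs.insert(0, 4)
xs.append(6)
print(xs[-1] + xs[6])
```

13

append xs[1]+xs[-1] = 3+7 = 10 → [5, 3, 0, 6, 7, 10]
insert 4 at 0 → [4, 5, 3, 0, 6, 7, 10]
append xs[-1]+xs[-1] = 10+10 = 20 → [4, 5, 3, 0, 6, 7, 10, 20]
insert 4 at 0 → [4, 4, 5, 3, 0, 6, 7, 10, 20]
append 6 → [4, 4, 5, 3, 0, 6, 7, 10, 20, 6]
xs[-1]+xs[6] = 6+7 = 13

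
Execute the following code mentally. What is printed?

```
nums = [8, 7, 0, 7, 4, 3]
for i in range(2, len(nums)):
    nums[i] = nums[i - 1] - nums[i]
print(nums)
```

i=2: nums[2] = 7-0 = 7 → [8, 7, 7, 7, 4, 3]
i=3: nums[3] = 7-7 = 0 → [8, 7, 7, 0, 4, 3]
i=4: nums[4] = 0-4 = -4 → [8, 7, 7, 0, -4, 3]
i=5: nums[5] = (-4)-3 = -7 → [8, 7, 7, 0, -4, -7]

[8, 7, 7, 0, -4, -7]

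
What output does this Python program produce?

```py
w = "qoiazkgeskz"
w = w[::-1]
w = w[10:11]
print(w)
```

reverse → 'zksegkzaioq'
slice [10:11] → 'q'

q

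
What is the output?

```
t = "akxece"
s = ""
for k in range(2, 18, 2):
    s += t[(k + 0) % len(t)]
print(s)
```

xcaxcaxc

k=2: add t[2]='x' → 'x'
k=4: add t[4]='c' → 'xc'
k=6: add t[0]='a' → 'xca'
k=8: add t[2]='x' → 'xcax'
k=10: add t[4]='c' → 'xcaxc'
k=12: add t[0]='a' → 'xcaxca'
k=14: add t[2]='x' → 'xcaxcax'
k=16: add t[4]='c' → 'xcaxcaxc'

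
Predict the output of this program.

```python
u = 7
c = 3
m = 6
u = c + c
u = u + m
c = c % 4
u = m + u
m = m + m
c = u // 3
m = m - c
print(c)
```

u = 3+3 = 6
u = 6+6 = 12
c = 3%4 = 3
u = 6+12 = 18
m = 6+6 = 12
c = 18//3 = 6
m = 12-6 = 6

6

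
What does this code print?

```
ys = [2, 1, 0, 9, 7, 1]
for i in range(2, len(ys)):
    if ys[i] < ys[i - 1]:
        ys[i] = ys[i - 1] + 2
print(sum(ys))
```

39

i=2: 0<1, ys[2] = 1+2 = 3 → [2, 1, 3, 9, 7, 1]
i=3: 9>=3, unchanged → [2, 1, 3, 9, 7, 1]
i=4: 7<9, ys[4] = 9+2 = 11 → [2, 1, 3, 9, 11, 1]
i=5: 1<11, ys[5] = 11+2 = 13 → [2, 1, 3, 9, 11, 13]
sum = 39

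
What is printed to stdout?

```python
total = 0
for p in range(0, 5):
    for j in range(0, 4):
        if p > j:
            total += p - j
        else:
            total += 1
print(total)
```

p=0,j=0: not 0>0, total = 0+1 = 1
p=0,j=1: not 0>1, total = 1+1 = 2
p=0,j=2: not 0>2, total = 2+1 = 3
p=0,j=3: not 0>3, total = 3+1 = 4
p=1,j=0: 1>0, total = 4+1 = 5
p=1,j=1: not 1>1, total = 5+1 = 6
p=1,j=2: not 1>2, total = 6+1 = 7
p=1,j=3: not 1>3, total = 7+1 = 8
p=2,j=0: 2>0, total = 8+2 = 10
p=2,j=1: 2>1, total = 10+1 = 11
p=2,j=2: not 2>2, total = 11+1 = 12
p=2,j=3: not 2>3, total = 12+1 = 13
p=3,j=0: 3>0, total = 13+3 = 16
p=3,j=1: 3>1, total = 16+2 = 18
p=3,j=2: 3>2, total = 18+1 = 19
p=3,j=3: not 3>3, total = 19+1 = 20
p=4,j=0: 4>0, total = 20+4 = 24
p=4,j=1: 4>1, total = 24+3 = 27
p=4,j=2: 4>2, total = 27+2 = 29
p=4,j=3: 4>3, total = 29+1 = 30

30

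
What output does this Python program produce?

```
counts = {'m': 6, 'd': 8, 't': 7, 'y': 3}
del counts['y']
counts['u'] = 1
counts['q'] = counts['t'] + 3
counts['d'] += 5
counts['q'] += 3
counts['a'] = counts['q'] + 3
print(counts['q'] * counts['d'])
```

del 'y' → {'m': 6, 'd': 8, 't': 7}
counts['u'] = 1 → {'m': 6, 'd': 8, 't': 7, 'u': 1}
counts['q'] = counts['t']+3 = 10 → {'m': 6, 'd': 8, 't': 7, 'u': 1, 'q': 10}
counts['d'] = 8+5 = 13 → {'m': 6, 'd': 13, 't': 7, 'u': 1, 'q': 10}
counts['q'] = 10+3 = 13 → {'m': 6, 'd': 13, 't': 7, 'u': 1, 'q': 13}
counts['a'] = counts['q']+3 = 16 → {'m': 6, 'd': 13, 't': 7, 'u': 1, 'q': 13, 'a': 16}
counts['q']*counts['d'] = 13*13 = 169

169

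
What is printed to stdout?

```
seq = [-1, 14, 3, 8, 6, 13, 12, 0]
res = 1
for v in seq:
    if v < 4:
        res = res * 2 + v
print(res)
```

10

v=-1: <4, res = 1*2+(-1) = 1
v=14: not <4
v=3: <4, res = 1*2+3 = 5
v=8: not <4
v=6: not <4
v=13: not <4
v=12: not <4
v=0: <4, res = 5*2+0 = 10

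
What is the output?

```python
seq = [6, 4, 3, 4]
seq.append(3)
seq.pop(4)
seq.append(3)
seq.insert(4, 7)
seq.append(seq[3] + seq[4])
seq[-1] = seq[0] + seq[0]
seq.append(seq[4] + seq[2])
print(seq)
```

append 3 → [6, 4, 3, 4, 3]
pop(4) removes 3 → [6, 4, 3, 4]
append 3 → [6, 4, 3, 4, 3]
insert 7 at 4 → [6, 4, 3, 4, 7, 3]
append seq[3]+seq[4] = 4+7 = 11 → [6, 4, 3, 4, 7, 3, 11]
seq[-1] = seq[0]+seq[0] = 6+6 = 12 → [6, 4, 3, 4, 7, 3, 12]
append seq[4]+seq[2] = 7+3 = 10 → [6, 4, 3, 4, 7, 3, 12, 10]

[6, 4, 3, 4, 7, 3, 12, 10]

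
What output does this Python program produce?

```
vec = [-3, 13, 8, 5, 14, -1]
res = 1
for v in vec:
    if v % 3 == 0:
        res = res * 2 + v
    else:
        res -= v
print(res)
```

v=-3: %3==0, res = 1*2+(-3) = -1
v=13: not %3==0, res = (-1)-13 = -14
v=8: not %3==0, res = (-14)-8 = -22
v=5: not %3==0, res = (-22)-5 = -27
v=14: not %3==0, res = (-27)-14 = -41
v=-1: not %3==0, res = (-41)-(-1) = -40

-40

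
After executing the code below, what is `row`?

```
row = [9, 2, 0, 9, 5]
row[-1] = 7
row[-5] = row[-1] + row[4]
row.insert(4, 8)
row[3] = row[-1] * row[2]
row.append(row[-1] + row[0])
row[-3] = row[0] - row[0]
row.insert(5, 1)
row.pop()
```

[14, 2, 0, 0, 0, 1, 7]

row[-1] = 7 → [9, 2, 0, 9, 7]
row[-5] = row[-1]+row[4] = 7+7 = 14 → [14, 2, 0, 9, 7]
insert 8 at 4 → [14, 2, 0, 9, 8, 7]
row[3] = row[-1]*row[2] = 7*0 = 0 → [14, 2, 0, 0, 8, 7]
append row[-1]+row[0] = 7+14 = 21 → [14, 2, 0, 0, 8, 7, 21]
row[-3] = row[0]-row[0] = 14-14 = 0 → [14, 2, 0, 0, 0, 7, 21]
insert 1 at 5 → [14, 2, 0, 0, 0, 1, 7, 21]
pop() removes 21 → [14, 2, 0, 0, 0, 1, 7]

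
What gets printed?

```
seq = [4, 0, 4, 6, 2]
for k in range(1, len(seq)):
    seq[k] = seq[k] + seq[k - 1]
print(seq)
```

[4, 4, 8, 14, 16]

k=1: seq[1] = 0+4 = 4 → [4, 4, 4, 6, 2]
k=2: seq[2] = 4+4 = 8 → [4, 4, 8, 6, 2]
k=3: seq[3] = 6+8 = 14 → [4, 4, 8, 14, 2]
k=4: seq[4] = 2+14 = 16 → [4, 4, 8, 14, 16]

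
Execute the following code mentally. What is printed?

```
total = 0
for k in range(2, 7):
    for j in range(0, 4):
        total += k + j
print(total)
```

110

k=2,j=0: total = 0+2 = 2
k=2,j=1: total = 2+3 = 5
k=2,j=2: total = 5+4 = 9
k=2,j=3: total = 9+5 = 14
k=3,j=0: total = 14+3 = 17
k=3,j=1: total = 17+4 = 21
k=3,j=2: total = 21+5 = 26
k=3,j=3: total = 26+6 = 32
k=4,j=0: total = 32+4 = 36
k=4,j=1: total = 36+5 = 41
k=4,j=2: total = 41+6 = 47
k=4,j=3: total = 47+7 = 54
k=5,j=0: total = 54+5 = 59
k=5,j=1: total = 59+6 = 65
k=5,j=2: total = 65+7 = 72
k=5,j=3: total = 72+8 = 80
k=6,j=0: total = 80+6 = 86
k=6,j=1: total = 86+7 = 93
k=6,j=2: total = 93+8 = 101
k=6,j=3: total = 101+9 = 110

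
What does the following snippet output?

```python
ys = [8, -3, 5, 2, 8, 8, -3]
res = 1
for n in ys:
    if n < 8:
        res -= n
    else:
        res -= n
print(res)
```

n=8: not <8, res = 1-8 = -7
n=-3: <8, res = (-7)-(-3) = -4
n=5: <8, res = (-4)-5 = -9
n=2: <8, res = (-9)-2 = -11
n=8: not <8, res = (-11)-8 = -19
n=8: not <8, res = (-19)-8 = -27
n=-3: <8, res = (-27)-(-3) = -24

-24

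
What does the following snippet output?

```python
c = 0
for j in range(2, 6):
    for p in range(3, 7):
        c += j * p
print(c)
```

252

j=2,p=3: c = 0+6 = 6
j=2,p=4: c = 6+8 = 14
j=2,p=5: c = 14+10 = 24
j=2,p=6: c = 24+12 = 36
j=3,p=3: c = 36+9 = 45
j=3,p=4: c = 45+12 = 57
j=3,p=5: c = 57+15 = 72
j=3,p=6: c = 72+18 = 90
j=4,p=3: c = 90+12 = 102
j=4,p=4: c = 102+16 = 118
j=4,p=5: c = 118+20 = 138
j=4,p=6: c = 138+24 = 162
j=5,p=3: c = 162+15 = 177
j=5,p=4: c = 177+20 = 197
j=5,p=5: c = 197+25 = 222
j=5,p=6: c = 222+30 = 252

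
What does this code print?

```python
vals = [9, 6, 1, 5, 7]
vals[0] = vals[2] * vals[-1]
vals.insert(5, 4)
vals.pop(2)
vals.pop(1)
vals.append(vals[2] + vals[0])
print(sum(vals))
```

37

vals[0] = vals[2]*vals[-1] = 1*7 = 7 → [7, 6, 1, 5, 7]
insert 4 at 5 → [7, 6, 1, 5, 7, 4]
pop(2) removes 1 → [7, 6, 5, 7, 4]
pop(1) removes 6 → [7, 5, 7, 4]
append vals[2]+vals[0] = 7+7 = 14 → [7, 5, 7, 4, 14]
sum = 37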